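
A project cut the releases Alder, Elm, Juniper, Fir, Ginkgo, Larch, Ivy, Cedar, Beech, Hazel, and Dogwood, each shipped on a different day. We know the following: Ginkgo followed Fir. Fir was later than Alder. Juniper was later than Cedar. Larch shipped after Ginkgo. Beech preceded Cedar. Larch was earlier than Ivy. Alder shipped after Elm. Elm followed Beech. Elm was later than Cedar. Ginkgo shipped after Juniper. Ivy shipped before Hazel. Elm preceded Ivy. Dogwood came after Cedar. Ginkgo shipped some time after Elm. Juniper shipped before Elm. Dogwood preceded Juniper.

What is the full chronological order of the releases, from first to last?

Beech, Cedar, Dogwood, Juniper, Elm, Alder, Fir, Ginkgo, Larch, Ivy, Hazel

The constraints fix every adjacent pair, so only one ordering works:
Beech → Cedar → Dogwood → Juniper → Elm → Alder → Fir → Ginkgo → Larch → Ivy → Hazel.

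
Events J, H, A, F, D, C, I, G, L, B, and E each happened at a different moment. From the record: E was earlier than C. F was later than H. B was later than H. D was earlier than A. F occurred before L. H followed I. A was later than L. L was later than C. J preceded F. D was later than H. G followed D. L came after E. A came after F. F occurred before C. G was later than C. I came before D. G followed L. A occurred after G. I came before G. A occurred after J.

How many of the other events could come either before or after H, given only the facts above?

Forced before H: I; forced after H: A, B, C, D, F, G, and L.
That leaves E and J with no forced order relative to H — 2.

2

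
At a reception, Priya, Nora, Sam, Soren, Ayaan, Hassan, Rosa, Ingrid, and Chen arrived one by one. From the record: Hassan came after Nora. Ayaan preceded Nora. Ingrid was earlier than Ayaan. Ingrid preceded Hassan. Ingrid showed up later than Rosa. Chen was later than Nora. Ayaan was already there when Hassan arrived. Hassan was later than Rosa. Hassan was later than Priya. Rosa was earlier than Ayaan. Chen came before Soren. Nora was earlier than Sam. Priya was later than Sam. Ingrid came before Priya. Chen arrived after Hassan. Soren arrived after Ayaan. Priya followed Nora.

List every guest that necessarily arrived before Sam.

Directly stated before Sam: Nora.
Ayaan reaches Sam via Ayaan → Nora → Sam.
Ingrid reaches Sam via Ingrid → Ayaan → Nora → Sam.
Rosa reaches Sam via Rosa → Ayaan → Nora → Sam.

Ayaan, Ingrid, Nora, Rosa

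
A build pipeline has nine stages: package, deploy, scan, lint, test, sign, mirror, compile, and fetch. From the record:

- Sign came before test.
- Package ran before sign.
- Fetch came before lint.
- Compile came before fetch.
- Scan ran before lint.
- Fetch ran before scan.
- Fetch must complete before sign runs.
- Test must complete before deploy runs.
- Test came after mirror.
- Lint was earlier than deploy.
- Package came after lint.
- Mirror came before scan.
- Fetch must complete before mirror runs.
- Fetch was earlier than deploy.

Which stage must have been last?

Every other stage has a chain of constraints placing it before deploy, so deploy is last.

deploy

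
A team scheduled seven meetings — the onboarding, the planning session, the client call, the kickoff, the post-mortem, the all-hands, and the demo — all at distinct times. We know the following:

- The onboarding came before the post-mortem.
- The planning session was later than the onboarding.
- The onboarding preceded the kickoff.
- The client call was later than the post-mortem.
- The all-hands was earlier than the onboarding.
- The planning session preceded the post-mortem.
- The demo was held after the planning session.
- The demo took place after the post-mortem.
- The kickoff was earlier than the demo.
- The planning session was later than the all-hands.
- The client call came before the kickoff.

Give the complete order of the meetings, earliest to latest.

The constraints fix every adjacent pair, so only one ordering works:
the all-hands → the onboarding → the planning session → the post-mortem → the client call → the kickoff → the demo.

the all-hands, the onboarding, the planning session, the post-mortem, the client call, the kickoff, the demo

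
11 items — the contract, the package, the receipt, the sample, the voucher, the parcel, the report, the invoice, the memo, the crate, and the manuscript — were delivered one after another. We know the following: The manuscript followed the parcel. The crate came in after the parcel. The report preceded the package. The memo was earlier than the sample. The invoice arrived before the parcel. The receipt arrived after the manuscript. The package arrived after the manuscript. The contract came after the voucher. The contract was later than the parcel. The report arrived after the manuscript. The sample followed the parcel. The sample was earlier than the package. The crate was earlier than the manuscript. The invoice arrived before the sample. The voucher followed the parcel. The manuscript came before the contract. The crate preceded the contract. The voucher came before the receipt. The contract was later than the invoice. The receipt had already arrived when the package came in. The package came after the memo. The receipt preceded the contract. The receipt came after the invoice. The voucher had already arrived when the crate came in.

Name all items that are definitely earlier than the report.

the crate, the invoice, the manuscript, the parcel, the voucher

Directly stated before the report: the manuscript.
The crate reaches the report via the crate → the manuscript → the report.
The invoice reaches the report via the invoice → the parcel → the manuscript → the report.
The parcel reaches the report via the parcel → the manuscript → the report.
Likewise the voucher reaches the report by chaining the stated constraints.
No chain forces the package (or any of the others) ahead of the report.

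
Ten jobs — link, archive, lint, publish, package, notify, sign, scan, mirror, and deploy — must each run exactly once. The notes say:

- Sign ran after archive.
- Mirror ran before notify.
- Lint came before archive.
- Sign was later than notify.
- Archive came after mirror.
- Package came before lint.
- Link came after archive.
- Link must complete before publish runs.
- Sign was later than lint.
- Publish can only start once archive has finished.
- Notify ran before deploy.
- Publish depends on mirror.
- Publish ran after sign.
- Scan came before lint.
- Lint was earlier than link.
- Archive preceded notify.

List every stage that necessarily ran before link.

Directly stated before link: archive and lint.
Mirror reaches link via mirror → archive → link.
Package reaches link via package → lint → link.
Scan reaches link via scan → lint → link.
No chain forces deploy (or any of the others) ahead of link.

archive, lint, mirror, package, scan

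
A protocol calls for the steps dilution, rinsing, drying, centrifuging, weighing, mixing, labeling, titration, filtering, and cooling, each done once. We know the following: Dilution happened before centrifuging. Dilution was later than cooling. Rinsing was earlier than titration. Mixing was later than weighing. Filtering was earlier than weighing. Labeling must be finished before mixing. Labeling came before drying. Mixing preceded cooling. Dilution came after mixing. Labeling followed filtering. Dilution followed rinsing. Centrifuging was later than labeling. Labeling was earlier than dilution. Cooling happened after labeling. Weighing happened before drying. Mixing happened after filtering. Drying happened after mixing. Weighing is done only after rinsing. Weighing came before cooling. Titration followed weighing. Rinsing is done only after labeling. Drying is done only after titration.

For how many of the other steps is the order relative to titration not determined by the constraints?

Forced before titration: filtering, labeling, rinsing, and weighing; forced after titration: drying.
That leaves centrifuging, cooling, dilution, and mixing with no forced order relative to titration — 4.

4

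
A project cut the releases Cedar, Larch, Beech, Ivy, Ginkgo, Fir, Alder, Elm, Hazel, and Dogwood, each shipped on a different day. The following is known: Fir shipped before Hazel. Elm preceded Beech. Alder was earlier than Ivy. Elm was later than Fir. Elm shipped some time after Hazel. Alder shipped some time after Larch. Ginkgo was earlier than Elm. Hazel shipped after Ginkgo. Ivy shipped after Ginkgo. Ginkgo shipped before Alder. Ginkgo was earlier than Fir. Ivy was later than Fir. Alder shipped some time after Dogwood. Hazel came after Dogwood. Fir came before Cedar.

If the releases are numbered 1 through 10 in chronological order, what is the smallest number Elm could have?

5

Dogwood, Fir, Ginkgo, and Hazel must all come before Elm — 4 forced predecessors.
Nothing else is forced ahead of Elm, so its earliest slot is position 4 + 1 = 5.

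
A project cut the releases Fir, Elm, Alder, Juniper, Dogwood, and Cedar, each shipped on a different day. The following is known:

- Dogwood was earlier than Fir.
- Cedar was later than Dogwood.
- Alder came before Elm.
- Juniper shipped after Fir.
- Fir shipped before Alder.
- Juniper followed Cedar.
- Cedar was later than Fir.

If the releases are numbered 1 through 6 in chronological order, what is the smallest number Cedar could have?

3

Dogwood and Fir must both come before Cedar — 2 forced predecessors.
Nothing else is forced ahead of Cedar, so its earliest slot is position 2 + 1 = 3.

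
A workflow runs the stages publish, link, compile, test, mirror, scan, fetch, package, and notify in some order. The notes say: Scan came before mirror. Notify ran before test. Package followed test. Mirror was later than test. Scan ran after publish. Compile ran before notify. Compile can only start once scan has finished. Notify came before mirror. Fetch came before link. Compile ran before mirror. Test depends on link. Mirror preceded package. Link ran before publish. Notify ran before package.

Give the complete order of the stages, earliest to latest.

The constraints fix every adjacent pair, so only one ordering works:
fetch → link → publish → scan → compile → notify → test → mirror → package.

fetch, link, publish, scan, compile, notify, test, mirror, package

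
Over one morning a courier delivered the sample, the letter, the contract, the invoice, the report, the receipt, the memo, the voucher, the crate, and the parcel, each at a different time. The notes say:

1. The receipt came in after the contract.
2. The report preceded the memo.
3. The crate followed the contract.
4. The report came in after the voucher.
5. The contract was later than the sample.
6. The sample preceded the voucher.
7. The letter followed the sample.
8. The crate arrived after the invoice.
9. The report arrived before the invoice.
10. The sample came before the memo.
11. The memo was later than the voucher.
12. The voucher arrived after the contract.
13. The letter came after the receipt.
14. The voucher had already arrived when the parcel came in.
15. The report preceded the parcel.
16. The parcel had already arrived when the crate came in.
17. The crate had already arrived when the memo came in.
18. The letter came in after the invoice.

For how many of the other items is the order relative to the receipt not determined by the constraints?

6

Forced before the receipt: the contract and the sample; forced after the receipt: the letter.
That leaves the crate, the invoice, the memo, the parcel, the report, and the voucher with no forced order relative to the receipt — 6.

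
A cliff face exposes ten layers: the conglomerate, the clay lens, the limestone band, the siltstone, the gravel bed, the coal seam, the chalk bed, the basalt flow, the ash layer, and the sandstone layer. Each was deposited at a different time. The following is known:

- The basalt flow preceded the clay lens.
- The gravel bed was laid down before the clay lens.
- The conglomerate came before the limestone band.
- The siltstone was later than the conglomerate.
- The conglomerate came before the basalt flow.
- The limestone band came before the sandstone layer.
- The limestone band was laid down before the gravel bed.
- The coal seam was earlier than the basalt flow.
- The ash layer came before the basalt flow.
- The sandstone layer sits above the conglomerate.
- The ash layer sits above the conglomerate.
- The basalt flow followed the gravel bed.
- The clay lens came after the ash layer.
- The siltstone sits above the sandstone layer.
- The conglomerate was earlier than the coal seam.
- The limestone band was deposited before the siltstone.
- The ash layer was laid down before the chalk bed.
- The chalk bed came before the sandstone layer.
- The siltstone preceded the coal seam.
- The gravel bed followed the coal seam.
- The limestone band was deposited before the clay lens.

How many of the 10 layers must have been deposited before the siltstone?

Directly stated before the siltstone: the conglomerate, the limestone band, and the sandstone layer.
The ash layer reaches the siltstone via the ash layer → the chalk bed → the sandstone layer → the siltstone.
The chalk bed reaches the siltstone via the chalk bed → the sandstone layer → the siltstone.
No chain forces the clay lens (or any of the others) ahead of the siltstone.
That's the ash layer, the chalk bed, the conglomerate, the limestone band, and the sandstone layer — 5 in all.

5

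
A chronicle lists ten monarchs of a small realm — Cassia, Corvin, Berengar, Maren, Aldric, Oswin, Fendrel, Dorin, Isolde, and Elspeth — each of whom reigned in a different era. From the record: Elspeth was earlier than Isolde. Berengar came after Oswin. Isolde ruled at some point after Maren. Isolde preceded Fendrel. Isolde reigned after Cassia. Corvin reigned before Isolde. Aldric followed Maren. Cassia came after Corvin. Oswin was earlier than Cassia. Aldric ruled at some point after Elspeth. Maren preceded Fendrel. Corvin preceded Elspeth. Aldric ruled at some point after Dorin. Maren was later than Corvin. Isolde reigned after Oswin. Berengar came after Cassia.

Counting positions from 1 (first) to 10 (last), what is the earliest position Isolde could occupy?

6

Cassia, Corvin, Elspeth, Maren, and Oswin must all come before Isolde — 5 forced predecessors.
Nothing else is forced ahead of Isolde, so their earliest slot is position 5 + 1 = 6.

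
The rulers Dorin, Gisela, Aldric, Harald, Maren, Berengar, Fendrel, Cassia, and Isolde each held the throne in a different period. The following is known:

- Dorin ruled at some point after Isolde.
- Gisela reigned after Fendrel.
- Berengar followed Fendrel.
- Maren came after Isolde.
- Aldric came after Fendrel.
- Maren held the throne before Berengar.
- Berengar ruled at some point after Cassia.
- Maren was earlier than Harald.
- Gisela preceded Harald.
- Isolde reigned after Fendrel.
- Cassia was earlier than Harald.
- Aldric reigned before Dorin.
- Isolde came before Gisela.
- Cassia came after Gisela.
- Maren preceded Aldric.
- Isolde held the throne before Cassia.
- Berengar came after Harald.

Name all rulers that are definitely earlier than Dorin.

Aldric, Fendrel, Isolde, Maren

Directly stated before Dorin: Aldric and Isolde.
Fendrel reaches Dorin via Fendrel → Aldric → Dorin.
Maren reaches Dorin via Maren → Aldric → Dorin.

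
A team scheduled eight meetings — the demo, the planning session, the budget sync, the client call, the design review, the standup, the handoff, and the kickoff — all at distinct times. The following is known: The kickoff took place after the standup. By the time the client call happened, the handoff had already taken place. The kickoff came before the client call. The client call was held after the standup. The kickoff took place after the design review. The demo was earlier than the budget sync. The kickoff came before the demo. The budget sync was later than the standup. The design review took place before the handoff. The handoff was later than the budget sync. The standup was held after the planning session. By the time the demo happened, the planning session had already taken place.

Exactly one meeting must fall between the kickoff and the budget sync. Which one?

Tracing the constraints gives the kickoff → the demo → the budget sync, so the demo sits after the kickoff and before the budget sync.
No other meeting is forced both after the kickoff and before the budget sync.

the demo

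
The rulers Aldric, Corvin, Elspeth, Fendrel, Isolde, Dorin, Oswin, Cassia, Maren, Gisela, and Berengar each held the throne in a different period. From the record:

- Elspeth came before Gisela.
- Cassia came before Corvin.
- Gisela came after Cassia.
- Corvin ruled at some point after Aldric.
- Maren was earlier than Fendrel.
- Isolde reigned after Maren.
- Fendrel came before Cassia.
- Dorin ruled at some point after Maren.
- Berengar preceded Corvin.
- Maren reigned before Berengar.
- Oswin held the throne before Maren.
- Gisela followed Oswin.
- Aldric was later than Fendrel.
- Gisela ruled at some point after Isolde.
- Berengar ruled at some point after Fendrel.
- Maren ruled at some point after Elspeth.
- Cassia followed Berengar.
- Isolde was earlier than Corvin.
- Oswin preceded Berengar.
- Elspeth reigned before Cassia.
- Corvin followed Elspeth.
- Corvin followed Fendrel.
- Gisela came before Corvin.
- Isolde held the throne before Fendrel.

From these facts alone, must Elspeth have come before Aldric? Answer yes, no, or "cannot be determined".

yes

Chain the constraints: Elspeth → Maren → Fendrel → Aldric. Each link is directly stated, so Elspeth comes before Aldric.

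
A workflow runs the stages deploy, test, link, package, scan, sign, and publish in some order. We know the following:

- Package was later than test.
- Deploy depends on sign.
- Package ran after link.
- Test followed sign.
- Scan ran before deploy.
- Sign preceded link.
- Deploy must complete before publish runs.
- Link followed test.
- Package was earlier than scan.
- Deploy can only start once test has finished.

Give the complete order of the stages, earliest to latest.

The constraints fix every adjacent pair, so only one ordering works:
sign → test → link → package → scan → deploy → publish.

sign, test, link, package, scan, deploy, publish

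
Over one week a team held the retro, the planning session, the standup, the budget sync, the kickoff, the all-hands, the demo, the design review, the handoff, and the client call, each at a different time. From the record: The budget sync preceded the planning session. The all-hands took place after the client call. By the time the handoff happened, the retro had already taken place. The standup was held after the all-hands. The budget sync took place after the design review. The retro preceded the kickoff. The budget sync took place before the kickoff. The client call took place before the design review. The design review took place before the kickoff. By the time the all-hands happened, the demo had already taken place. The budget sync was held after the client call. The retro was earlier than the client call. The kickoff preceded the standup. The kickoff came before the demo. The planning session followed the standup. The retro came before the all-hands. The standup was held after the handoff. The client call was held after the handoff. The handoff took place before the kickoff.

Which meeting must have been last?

Every other meeting has a chain of constraints placing it before the planning session, so the planning session is last.

the planning session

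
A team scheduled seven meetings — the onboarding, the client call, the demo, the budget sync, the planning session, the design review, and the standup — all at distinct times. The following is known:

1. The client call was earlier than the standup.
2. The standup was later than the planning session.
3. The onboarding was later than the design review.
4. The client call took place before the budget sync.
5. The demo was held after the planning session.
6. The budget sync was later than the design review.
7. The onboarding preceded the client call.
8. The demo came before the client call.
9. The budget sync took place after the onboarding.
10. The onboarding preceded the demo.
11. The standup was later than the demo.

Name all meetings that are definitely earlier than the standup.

Directly stated before the standup: the client call, the demo, and the planning session.
The design review reaches the standup via the design review → the onboarding → the client call → the standup.
The onboarding reaches the standup via the onboarding → the client call → the standup.

the client call, the demo, the design review, the onboarding, the planning session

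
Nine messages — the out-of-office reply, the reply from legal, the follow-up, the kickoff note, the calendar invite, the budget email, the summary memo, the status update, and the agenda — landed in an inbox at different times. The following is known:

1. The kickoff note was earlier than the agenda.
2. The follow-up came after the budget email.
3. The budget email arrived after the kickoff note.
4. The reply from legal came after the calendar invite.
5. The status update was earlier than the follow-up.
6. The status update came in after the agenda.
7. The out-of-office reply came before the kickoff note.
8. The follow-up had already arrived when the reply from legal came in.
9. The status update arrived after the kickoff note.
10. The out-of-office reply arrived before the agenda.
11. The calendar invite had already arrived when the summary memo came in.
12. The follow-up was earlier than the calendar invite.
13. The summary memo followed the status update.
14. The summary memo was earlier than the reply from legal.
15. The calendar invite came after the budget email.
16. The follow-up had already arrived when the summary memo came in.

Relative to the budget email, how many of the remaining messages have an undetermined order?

Forced before the budget email: the kickoff note and the out-of-office reply; forced after the budget email: the calendar invite, the follow-up, the reply from legal, and the summary memo.
That leaves the agenda and the status update with no forced order relative to the budget email — 2.

2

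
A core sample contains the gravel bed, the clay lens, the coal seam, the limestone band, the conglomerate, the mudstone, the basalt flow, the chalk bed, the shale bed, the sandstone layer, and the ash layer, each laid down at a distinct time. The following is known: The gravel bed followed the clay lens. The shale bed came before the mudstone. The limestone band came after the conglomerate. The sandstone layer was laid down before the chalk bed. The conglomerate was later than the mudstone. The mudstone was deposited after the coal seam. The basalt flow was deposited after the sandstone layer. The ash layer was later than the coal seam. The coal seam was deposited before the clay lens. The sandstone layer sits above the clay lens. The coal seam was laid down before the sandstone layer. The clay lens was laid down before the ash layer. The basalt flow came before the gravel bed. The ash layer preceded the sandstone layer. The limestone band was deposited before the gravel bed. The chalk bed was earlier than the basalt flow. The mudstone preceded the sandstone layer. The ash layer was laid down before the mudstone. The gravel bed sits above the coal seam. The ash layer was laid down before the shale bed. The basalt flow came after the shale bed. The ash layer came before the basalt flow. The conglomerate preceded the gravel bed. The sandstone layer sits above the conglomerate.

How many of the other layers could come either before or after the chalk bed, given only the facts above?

1

Forced before the chalk bed: the ash layer, the clay lens, the coal seam, the conglomerate, the mudstone, the sandstone layer, and the shale bed; forced after the chalk bed: the basalt flow and the gravel bed.
That leaves the limestone band with no forced order relative to the chalk bed — 1.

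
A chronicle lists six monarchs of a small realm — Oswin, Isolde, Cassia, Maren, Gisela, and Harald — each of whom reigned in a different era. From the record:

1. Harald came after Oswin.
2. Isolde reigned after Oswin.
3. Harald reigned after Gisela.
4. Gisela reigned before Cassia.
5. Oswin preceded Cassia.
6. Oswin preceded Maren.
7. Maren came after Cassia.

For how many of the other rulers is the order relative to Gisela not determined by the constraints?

Forced after Gisela: Cassia, Harald, and Maren.
That leaves Isolde and Oswin with no forced order relative to Gisela — 2.

2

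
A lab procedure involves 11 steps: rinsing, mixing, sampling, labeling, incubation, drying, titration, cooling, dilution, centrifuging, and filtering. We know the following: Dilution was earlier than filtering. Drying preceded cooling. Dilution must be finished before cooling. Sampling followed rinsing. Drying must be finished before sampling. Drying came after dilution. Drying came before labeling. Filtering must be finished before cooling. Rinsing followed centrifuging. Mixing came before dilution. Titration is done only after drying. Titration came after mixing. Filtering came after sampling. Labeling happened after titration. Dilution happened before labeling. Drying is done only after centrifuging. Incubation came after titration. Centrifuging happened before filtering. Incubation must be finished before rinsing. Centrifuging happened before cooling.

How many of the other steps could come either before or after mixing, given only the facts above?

1

Forced after mixing: cooling, dilution, drying, filtering, incubation, labeling, rinsing, sampling, and titration.
That leaves centrifuging with no forced order relative to mixing — 1.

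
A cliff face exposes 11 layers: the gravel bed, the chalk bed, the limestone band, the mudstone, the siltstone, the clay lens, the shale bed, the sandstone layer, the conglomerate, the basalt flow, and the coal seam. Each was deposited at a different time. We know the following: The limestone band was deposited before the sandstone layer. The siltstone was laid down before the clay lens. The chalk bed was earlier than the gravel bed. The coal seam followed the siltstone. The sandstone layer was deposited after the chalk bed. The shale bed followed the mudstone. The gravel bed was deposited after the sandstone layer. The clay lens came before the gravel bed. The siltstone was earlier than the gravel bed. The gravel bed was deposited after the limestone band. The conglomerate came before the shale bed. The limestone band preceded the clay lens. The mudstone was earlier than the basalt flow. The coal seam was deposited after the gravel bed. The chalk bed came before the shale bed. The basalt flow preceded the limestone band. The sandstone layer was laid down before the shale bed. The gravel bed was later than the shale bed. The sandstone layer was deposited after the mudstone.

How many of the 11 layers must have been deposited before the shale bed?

6

Directly stated before the shale bed: the chalk bed, the conglomerate, the mudstone, and the sandstone layer.
The basalt flow reaches the shale bed via the basalt flow → the limestone band → the sandstone layer → the shale bed.
The limestone band reaches the shale bed via the limestone band → the sandstone layer → the shale bed.
That's the basalt flow, the chalk bed, the conglomerate, the limestone band, the mudstone, and the sandstone layer — 6 in all.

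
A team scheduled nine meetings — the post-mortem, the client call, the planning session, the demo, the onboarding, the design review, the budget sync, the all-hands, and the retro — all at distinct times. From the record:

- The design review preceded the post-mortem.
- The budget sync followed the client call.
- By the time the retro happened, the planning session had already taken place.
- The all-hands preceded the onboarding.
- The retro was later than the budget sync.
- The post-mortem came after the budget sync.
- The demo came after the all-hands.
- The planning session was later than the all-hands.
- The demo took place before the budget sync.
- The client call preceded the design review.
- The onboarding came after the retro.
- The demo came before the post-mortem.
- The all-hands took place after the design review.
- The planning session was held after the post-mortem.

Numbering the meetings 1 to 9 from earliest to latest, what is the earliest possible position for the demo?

4

The all-hands, the client call, and the design review must all come before the demo — 3 forced predecessors.
Nothing else is forced ahead of the demo, so its earliest slot is position 3 + 1 = 4.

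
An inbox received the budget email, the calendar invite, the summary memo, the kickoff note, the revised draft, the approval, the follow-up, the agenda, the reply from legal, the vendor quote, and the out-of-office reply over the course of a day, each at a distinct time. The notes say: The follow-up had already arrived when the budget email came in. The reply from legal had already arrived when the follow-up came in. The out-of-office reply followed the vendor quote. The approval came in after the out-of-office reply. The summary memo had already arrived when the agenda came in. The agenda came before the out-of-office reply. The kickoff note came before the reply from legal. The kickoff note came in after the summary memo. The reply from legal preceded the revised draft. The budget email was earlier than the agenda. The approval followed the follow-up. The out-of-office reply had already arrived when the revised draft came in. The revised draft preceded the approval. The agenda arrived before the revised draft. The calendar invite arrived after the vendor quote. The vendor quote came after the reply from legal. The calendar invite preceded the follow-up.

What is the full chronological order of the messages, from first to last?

the summary memo, the kickoff note, the reply from legal, the vendor quote, the calendar invite, the follow-up, the budget email, the agenda, the out-of-office reply, the revised draft, the approval

The constraints fix every adjacent pair, so only one ordering works:
the summary memo → the kickoff note → the reply from legal → the vendor quote → the calendar invite → the follow-up → the budget email → the agenda → the out-of-office reply → the revised draft → the approval.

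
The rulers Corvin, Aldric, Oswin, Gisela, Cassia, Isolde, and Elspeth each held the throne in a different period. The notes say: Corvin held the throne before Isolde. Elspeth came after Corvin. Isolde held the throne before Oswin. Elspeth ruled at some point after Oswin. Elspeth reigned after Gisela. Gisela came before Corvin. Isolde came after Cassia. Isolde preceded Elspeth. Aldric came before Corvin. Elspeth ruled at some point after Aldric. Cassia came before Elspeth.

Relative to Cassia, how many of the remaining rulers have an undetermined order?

3

Forced after Cassia: Elspeth, Isolde, and Oswin.
That leaves Aldric, Corvin, and Gisela with no forced order relative to Cassia — 3.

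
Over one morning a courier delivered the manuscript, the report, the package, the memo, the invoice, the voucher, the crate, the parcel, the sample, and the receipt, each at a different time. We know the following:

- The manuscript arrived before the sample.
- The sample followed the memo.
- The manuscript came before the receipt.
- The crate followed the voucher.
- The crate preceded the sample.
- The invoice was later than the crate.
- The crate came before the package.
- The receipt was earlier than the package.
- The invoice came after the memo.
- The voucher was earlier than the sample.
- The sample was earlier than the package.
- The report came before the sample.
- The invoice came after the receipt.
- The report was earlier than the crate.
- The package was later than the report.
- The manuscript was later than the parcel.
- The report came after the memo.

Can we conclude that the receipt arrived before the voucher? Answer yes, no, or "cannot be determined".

cannot be determined

No chain of stated constraints runs from the receipt to the voucher, and none runs from the voucher to the receipt either.
So the relative order of the receipt and the voucher is not fixed by the given facts.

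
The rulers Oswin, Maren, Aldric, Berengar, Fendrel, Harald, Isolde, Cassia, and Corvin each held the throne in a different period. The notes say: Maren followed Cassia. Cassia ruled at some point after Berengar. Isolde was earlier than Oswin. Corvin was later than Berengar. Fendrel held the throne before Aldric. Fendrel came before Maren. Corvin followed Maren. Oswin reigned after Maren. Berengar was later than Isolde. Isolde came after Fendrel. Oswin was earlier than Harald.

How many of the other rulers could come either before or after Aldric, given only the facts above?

Forced before Aldric: Fendrel.
That leaves Berengar, Cassia, Corvin, Harald, Isolde, Maren, and Oswin with no forced order relative to Aldric — 7.

7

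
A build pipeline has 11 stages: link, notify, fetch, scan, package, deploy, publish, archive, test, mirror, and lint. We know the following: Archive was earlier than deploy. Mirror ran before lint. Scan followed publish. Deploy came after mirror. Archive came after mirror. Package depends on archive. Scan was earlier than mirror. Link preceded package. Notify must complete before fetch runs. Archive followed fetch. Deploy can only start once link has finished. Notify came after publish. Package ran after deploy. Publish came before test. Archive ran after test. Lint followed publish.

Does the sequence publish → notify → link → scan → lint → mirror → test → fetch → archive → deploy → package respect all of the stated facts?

no

The constraints require mirror before lint, but in the proposed sequence lint appears ahead of mirror. That one violation is enough.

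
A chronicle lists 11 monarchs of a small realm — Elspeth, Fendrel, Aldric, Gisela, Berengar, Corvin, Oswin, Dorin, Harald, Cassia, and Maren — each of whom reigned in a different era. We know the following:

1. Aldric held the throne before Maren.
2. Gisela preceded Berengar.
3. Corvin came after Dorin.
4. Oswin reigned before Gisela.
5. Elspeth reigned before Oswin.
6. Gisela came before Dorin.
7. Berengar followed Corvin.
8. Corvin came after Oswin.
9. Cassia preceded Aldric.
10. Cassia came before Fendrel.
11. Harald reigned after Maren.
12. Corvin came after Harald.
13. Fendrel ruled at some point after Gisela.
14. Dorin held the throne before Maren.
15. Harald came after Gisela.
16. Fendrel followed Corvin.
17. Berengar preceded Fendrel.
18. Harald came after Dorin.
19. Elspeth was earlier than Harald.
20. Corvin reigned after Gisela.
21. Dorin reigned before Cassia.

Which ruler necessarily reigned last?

Every other ruler has a chain of constraints placing them before Fendrel, so Fendrel is last.

Fendrel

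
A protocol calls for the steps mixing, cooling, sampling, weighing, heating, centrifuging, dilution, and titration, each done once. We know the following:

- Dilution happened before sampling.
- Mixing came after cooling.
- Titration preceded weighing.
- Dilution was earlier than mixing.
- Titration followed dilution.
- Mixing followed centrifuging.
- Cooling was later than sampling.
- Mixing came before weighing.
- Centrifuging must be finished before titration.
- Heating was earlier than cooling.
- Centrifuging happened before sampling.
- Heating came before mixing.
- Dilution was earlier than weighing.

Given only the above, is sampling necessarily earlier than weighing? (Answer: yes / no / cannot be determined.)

Chain the constraints: sampling → cooling → mixing → weighing. Each link is directly stated, so sampling comes before weighing.

yes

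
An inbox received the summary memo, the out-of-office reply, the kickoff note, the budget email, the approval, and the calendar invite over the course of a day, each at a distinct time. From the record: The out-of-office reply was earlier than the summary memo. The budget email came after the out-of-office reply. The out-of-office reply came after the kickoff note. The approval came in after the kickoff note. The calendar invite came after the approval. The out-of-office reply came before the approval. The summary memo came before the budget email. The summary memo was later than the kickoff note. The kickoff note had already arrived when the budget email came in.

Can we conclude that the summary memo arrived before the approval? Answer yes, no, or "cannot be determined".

No chain of stated constraints runs from the summary memo to the approval, and none runs from the approval to the summary memo either.
So the relative order of the summary memo and the approval is not fixed by the given facts.

cannot be determined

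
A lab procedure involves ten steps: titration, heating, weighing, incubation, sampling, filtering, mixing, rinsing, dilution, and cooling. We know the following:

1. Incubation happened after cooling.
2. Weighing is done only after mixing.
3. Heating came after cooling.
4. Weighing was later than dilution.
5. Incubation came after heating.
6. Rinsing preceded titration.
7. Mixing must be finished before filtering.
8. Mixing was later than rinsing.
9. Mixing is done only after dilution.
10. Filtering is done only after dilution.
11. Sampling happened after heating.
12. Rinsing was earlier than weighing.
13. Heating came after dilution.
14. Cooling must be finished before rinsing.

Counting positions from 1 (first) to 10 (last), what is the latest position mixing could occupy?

Mixing must come before filtering and weighing — 2 steps forced after it.
Everything else can be placed before mixing in some valid order, so mixing can sit as late as position 10 − 2 = 8.

8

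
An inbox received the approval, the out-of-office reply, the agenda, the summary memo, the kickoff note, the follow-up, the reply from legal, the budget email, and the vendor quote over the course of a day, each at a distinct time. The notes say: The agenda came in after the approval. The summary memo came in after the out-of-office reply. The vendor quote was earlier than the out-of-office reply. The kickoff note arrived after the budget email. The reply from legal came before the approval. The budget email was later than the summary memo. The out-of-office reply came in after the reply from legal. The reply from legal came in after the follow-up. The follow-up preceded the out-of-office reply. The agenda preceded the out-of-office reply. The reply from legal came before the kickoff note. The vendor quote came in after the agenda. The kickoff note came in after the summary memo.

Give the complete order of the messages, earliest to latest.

the follow-up, the reply from legal, the approval, the agenda, the vendor quote, the out-of-office reply, the summary memo, the budget email, the kickoff note

The constraints fix every adjacent pair, so only one ordering works:
the follow-up → the reply from legal → the approval → the agenda → the vendor quote → the out-of-office reply → the summary memo → the budget email → the kickoff note.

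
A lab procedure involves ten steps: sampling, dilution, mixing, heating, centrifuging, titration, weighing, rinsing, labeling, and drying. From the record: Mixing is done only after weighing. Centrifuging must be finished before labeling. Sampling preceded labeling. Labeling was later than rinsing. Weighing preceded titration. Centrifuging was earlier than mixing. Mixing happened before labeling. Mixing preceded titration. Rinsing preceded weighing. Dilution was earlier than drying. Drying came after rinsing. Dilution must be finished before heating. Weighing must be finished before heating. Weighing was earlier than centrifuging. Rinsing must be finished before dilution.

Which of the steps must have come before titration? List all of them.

Directly stated before titration: mixing and weighing.
Centrifuging reaches titration via centrifuging → mixing → titration.
Rinsing reaches titration via rinsing → weighing → titration.
No chain forces labeling (or any of the others) ahead of titration.

centrifuging, mixing, rinsing, weighing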